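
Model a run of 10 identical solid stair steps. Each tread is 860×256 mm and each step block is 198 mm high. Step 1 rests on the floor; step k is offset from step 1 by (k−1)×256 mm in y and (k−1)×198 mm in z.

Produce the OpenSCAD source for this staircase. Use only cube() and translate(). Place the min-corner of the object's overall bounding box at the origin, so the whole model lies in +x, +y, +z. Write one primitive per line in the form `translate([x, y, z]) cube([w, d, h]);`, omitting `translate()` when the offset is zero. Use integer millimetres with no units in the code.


cube([860, 256, 198]);
translate([0, 256, 198]) cube([860, 256, 198]);
translate([0, 512, 396]) cube([860, 256, 198]);
translate([0, 768, 594]) cube([860, 256, 198]);
translate([0, 1024, 792]) cube([860, 256, 198]);
translate([0, 1280, 990]) cube([860, 256, 198]);
translate([0, 1536, 1188]) cube([860, 256, 198]);
translate([0, 1792, 1386]) cube([860, 256, 198]);
translate([0, 2048, 1584]) cube([860, 256, 198]);
translate([0, 2304, 1782]) cube([860, 256, 198]);


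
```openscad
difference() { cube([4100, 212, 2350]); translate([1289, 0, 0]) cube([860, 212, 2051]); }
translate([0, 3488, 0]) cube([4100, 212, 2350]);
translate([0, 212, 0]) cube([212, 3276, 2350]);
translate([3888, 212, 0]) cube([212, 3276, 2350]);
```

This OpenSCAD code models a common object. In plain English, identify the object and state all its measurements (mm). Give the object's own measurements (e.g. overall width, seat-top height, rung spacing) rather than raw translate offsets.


A single room: four walls, each 2350 mm tall and 212 mm thick, enclosing an outside footprint 4100×3700 mm (x × y), no floor or roof. The front and back walls (−y and +y sides) run the full x-width; the side walls fit between their inner faces. A door opening 860 mm wide and 2051 mm tall is cut through the front wall from the floor up, its −x edge 1289 mm from the wall's −x end.


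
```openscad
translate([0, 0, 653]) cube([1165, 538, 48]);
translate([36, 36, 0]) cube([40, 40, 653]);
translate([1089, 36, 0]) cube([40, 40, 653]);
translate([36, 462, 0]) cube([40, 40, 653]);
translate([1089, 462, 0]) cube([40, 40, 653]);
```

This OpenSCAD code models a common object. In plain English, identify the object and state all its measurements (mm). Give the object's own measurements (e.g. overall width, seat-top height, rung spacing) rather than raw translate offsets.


A rectangular dining table. The top is 1165×538×48 mm with its upper surface at z = 701 mm. It stands on four 40×40 mm square legs, each inset 36 mm from the nearest pair of top edges, running from the floor to the underside of the top.


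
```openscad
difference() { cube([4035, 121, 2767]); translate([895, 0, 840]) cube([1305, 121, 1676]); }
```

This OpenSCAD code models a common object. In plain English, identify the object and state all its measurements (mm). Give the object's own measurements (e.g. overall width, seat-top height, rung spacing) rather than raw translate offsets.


A wall 4035 mm long (x), 121 mm thick (y), 2767 mm tall, with a rectangular window opening cut through it. The opening is 1305 mm wide and 1676 mm tall; its sill is at z = 840 mm and its near (−x) edge is 895 mm from the wall's −x end. The opening passes through the full wall thickness.


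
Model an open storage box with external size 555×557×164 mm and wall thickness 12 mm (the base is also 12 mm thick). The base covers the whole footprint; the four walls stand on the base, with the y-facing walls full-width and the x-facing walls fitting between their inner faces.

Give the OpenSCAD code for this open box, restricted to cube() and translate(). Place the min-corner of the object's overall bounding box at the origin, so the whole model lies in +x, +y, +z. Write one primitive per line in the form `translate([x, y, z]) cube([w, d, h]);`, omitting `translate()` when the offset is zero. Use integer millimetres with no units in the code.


cube([555, 557, 12]);
translate([0, 0, 12]) cube([555, 12, 152]);
translate([0, 545, 12]) cube([555, 12, 152]);
translate([0, 12, 12]) cube([12, 533, 152]);
translate([543, 12, 12]) cube([12, 533, 152]);


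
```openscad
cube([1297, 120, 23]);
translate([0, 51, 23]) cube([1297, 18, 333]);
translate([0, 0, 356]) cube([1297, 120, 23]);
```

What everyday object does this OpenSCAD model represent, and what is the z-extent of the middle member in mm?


An I-beam. The web height is 333 mm.

Two wide flanges with a thin centred web — an I-beam. Overall 379 mm minus two 23 mm flanges gives a web of 379 − 2·23 = 333 mm.


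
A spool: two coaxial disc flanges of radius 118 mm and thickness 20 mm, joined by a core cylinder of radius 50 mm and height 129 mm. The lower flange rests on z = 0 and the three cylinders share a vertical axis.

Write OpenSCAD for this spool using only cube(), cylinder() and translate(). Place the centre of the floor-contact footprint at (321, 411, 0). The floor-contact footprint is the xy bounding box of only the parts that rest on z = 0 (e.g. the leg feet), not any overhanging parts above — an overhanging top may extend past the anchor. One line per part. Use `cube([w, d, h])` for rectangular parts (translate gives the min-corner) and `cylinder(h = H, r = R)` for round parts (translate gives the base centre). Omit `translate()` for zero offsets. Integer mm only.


translate([321, 411, 0]) cylinder(h = 20, r = 118);
translate([321, 411, 20]) cylinder(h = 129, r = 50);
translate([321, 411, 149]) cylinder(h = 20, r = 118);


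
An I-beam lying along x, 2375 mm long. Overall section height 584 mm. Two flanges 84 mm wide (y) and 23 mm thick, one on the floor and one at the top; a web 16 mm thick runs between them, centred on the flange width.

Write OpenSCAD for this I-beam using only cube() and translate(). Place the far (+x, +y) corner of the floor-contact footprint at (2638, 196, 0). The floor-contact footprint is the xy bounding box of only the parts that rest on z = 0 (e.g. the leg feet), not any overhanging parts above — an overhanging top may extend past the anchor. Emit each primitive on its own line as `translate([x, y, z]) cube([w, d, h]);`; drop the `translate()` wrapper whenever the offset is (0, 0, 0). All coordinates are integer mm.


translate([263, 112, 0]) cube([2375, 84, 23]);
translate([263, 146, 23]) cube([2375, 16, 538]);
translate([263, 112, 561]) cube([2375, 84, 23]);


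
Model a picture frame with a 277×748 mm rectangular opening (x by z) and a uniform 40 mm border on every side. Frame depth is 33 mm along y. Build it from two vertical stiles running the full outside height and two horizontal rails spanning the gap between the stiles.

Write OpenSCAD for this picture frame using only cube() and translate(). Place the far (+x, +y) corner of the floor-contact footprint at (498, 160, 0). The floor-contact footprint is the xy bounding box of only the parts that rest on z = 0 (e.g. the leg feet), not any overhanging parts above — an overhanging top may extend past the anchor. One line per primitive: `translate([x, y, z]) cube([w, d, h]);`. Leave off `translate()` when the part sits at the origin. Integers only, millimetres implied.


translate([141, 127, 0]) cube([40, 33, 828]);
translate([458, 127, 0]) cube([40, 33, 828]);
translate([181, 127, 0]) cube([277, 33, 40]);
translate([181, 127, 788]) cube([277, 33, 40]);


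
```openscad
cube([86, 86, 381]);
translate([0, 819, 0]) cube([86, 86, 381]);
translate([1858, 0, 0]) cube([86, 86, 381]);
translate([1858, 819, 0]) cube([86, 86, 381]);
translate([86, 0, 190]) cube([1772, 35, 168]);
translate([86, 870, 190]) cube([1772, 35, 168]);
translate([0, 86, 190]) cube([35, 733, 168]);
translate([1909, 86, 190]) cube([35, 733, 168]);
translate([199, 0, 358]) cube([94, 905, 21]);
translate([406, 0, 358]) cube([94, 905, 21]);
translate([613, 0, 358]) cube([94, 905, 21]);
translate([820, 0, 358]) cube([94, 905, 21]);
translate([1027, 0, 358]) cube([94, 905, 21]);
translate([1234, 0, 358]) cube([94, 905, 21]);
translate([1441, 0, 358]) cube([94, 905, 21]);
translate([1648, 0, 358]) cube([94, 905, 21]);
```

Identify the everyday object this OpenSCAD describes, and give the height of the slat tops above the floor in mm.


A bed frame. The slat-top height is 379 mm.

Four posts, four rails, and a row of slats — a bed frame. Slats sit on the rails at z = 190 + 168 = 358; with slat thickness 21, the top is 379 mm.


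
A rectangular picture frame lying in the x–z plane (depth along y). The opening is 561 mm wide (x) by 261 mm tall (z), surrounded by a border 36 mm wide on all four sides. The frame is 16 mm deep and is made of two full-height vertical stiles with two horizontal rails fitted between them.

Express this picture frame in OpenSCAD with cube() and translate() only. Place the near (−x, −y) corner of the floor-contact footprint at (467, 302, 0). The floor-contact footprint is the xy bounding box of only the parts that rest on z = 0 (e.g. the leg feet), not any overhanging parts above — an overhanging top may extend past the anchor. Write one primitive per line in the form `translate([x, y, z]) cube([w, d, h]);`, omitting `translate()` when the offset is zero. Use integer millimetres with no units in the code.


translate([467, 302, 0]) cube([36, 16, 333]);
translate([1064, 302, 0]) cube([36, 16, 333]);
translate([503, 302, 0]) cube([561, 16, 36]);
translate([503, 302, 297]) cube([561, 16, 36]);


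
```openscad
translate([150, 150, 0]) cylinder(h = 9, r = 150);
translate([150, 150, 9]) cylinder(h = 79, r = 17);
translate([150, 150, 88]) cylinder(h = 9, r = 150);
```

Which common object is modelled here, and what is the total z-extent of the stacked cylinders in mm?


A spool. The overall height is 97 mm.

Three coaxial cylinders, large–small–large — a spool. Two 9 mm flanges and a 79 mm core give 9 + 79 + 9 = 97 mm.


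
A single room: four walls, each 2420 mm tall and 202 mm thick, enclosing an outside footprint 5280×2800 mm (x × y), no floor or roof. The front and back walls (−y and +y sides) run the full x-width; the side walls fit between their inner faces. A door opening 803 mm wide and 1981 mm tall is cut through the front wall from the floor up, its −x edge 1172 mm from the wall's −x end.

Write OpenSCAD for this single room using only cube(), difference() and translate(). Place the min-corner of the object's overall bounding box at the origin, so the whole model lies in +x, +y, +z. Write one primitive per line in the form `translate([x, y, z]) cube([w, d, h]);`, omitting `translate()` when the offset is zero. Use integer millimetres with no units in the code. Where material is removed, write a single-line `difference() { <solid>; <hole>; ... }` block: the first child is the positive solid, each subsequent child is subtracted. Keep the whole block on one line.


difference() { cube([5280, 202, 2420]); translate([1172, 0, 0]) cube([803, 202, 1981]); }
translate([0, 2598, 0]) cube([5280, 202, 2420]);
translate([0, 202, 0]) cube([202, 2396, 2420]);
translate([5078, 202, 0]) cube([202, 2396, 2420]);


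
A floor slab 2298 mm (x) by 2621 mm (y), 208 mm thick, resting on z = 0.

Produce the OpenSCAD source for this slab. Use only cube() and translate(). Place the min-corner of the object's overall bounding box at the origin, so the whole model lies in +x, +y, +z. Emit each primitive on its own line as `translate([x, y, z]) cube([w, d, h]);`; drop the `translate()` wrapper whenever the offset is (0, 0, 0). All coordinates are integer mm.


cube([2298, 2621, 208]);


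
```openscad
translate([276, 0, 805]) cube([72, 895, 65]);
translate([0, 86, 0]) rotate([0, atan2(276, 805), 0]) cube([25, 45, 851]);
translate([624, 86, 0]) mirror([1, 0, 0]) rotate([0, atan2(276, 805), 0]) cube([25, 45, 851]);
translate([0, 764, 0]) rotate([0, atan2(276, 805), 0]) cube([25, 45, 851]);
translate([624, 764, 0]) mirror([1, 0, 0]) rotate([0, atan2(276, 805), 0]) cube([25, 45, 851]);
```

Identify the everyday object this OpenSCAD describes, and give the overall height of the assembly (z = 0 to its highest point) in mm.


A sawhorse. The overall height is 870 mm.

A beam across two mirrored pairs of raked legs — a sawhorse. The beam's underside is at z = 805 (matching the legs' vertical rise in atan2(276, 805)) and the beam is 65 mm tall, so its top is at 805 + 65 = 870 mm. The raked legs top out at the beam's underside, so that is the highest point.


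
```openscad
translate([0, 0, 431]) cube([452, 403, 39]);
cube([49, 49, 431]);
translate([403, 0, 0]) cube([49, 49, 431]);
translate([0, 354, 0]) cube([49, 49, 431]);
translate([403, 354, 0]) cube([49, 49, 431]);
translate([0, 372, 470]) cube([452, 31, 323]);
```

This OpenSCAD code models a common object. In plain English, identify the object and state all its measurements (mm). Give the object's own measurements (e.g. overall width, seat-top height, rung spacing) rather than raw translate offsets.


A chair. The seat is a 452×403×39 mm slab with its top at z = 470 mm, on four 49×49 mm corner legs (flush with the seat edges, standing on z = 0). A flat backrest 31 mm thick, 323 mm tall, spans the full seat width and rises from the seat top along its +y edge, rear face flush with the rear of the seat.


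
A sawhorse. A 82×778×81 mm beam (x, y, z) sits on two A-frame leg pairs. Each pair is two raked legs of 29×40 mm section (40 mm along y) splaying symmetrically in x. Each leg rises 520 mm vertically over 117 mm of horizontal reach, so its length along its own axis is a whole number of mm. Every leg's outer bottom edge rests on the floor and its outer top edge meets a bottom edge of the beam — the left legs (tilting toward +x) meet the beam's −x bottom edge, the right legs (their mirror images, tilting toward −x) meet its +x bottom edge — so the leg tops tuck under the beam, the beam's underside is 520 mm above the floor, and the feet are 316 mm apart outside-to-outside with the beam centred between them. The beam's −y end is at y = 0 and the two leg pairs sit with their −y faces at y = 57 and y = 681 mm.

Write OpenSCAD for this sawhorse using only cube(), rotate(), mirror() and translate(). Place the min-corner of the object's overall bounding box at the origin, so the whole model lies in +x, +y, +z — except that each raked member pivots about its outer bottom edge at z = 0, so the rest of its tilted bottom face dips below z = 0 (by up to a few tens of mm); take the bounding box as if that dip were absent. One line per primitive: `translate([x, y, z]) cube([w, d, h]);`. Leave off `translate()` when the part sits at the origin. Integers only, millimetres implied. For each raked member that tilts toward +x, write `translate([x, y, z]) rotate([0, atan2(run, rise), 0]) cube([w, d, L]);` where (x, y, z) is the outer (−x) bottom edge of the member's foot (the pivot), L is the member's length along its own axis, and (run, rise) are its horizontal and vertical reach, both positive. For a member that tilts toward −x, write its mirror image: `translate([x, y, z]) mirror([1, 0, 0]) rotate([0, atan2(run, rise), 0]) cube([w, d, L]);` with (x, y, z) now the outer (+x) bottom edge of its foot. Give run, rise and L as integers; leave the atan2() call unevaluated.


translate([117, 0, 520]) cube([82, 778, 81]);
translate([0, 57, 0]) rotate([0, atan2(117, 520), 0]) cube([29, 40, 533]);
translate([316, 57, 0]) mirror([1, 0, 0]) rotate([0, atan2(117, 520), 0]) cube([29, 40, 533]);
translate([0, 681, 0]) rotate([0, atan2(117, 520), 0]) cube([29, 40, 533]);
translate([316, 681, 0]) mirror([1, 0, 0]) rotate([0, atan2(117, 520), 0]) cube([29, 40, 533]);


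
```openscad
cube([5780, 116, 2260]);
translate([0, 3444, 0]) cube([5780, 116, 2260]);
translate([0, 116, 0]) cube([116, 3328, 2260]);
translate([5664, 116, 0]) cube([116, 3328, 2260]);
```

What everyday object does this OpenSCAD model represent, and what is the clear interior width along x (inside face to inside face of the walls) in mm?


A house (or room) frame. The interior width is 5548 mm.

Four 2260 mm walls enclosing a rectangle with no floor or roof — a room or house frame. Outside width is 5780 mm and wall thickness is 116 mm, so the interior width is 5780 − 2 × 116 = 5548 mm.


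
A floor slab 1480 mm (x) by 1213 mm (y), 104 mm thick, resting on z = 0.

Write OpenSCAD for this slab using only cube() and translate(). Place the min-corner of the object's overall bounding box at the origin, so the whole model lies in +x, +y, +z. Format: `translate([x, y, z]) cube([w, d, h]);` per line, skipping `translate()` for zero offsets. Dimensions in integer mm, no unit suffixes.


cube([1480, 1213, 104]);


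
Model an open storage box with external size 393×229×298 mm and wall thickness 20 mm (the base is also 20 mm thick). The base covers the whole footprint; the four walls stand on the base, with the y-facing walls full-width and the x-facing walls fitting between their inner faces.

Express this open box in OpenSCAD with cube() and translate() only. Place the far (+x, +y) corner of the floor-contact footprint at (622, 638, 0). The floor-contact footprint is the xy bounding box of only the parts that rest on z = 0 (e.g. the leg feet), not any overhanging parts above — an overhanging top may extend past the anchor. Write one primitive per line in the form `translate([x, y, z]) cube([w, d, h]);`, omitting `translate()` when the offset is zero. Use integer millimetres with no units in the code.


translate([229, 409, 0]) cube([393, 229, 20]);
translate([229, 409, 20]) cube([393, 20, 278]);
translate([229, 618, 20]) cube([393, 20, 278]);
translate([229, 429, 20]) cube([20, 189, 278]);
translate([602, 429, 20]) cube([20, 189, 278]);


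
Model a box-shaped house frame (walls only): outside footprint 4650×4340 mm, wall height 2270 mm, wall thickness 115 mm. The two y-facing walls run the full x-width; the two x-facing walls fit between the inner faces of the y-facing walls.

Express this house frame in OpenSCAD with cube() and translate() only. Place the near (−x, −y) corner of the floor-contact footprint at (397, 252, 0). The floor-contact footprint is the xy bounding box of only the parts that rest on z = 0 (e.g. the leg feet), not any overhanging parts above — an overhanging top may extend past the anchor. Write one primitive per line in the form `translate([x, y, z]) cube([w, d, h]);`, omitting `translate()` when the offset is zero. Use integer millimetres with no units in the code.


translate([397, 252, 0]) cube([4650, 115, 2270]);
translate([397, 4477, 0]) cube([4650, 115, 2270]);
translate([397, 367, 0]) cube([115, 4110, 2270]);
translate([4932, 367, 0]) cube([115, 4110, 2270]);


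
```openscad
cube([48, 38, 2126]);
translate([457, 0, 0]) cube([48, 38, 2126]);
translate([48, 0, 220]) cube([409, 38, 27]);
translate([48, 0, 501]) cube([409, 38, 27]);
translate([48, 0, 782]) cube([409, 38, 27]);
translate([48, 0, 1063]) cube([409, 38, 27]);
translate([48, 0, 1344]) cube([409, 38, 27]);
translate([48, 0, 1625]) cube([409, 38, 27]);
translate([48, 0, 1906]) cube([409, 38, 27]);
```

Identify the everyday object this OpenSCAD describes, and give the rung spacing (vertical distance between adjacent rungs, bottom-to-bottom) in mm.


A ladder. The rung spacing is 281 mm.

Two tall 48×38 posts with 7 short bars between them — a ladder. Adjacent rungs sit at z = 220 and z = 501, so the spacing is 501 − 220 = 281 mm.


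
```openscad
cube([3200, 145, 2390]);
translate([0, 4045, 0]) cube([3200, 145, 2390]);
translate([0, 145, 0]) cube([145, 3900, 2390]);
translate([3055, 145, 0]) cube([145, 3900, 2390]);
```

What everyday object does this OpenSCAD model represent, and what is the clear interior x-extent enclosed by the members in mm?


A house (or room) frame. The interior width is 2910 mm.

Four 2390 mm walls enclosing a rectangle with no floor or roof — a room or house frame. Outside width is 3200 mm and wall thickness is 145 mm, so the interior width is 3200 − 2 × 145 = 2910 mm.


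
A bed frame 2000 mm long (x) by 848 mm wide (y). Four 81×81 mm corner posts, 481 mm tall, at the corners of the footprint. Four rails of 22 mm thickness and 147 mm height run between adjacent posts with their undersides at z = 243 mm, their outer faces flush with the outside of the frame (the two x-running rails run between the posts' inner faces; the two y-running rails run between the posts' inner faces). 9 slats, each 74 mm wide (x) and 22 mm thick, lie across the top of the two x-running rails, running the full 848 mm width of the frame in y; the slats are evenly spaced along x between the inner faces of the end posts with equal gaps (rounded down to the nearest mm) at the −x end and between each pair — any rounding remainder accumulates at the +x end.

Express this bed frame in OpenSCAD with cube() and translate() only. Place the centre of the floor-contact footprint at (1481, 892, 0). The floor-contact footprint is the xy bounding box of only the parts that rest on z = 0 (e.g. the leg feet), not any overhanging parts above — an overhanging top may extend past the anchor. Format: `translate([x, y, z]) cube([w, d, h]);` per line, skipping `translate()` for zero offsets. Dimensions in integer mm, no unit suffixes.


translate([481, 468, 0]) cube([81, 81, 481]);
translate([481, 1235, 0]) cube([81, 81, 481]);
translate([2400, 468, 0]) cube([81, 81, 481]);
translate([2400, 1235, 0]) cube([81, 81, 481]);
translate([562, 468, 243]) cube([1838, 22, 147]);
translate([562, 1294, 243]) cube([1838, 22, 147]);
translate([481, 549, 243]) cube([22, 686, 147]);
translate([2459, 549, 243]) cube([22, 686, 147]);
translate([679, 468, 390]) cube([74, 848, 22]);
translate([870, 468, 390]) cube([74, 848, 22]);
translate([1061, 468, 390]) cube([74, 848, 22]);
translate([1252, 468, 390]) cube([74, 848, 22]);
translate([1443, 468, 390]) cube([74, 848, 22]);
translate([1634, 468, 390]) cube([74, 848, 22]);
translate([1825, 468, 390]) cube([74, 848, 22]);
translate([2016, 468, 390]) cube([74, 848, 22]);
translate([2207, 468, 390]) cube([74, 848, 22]);


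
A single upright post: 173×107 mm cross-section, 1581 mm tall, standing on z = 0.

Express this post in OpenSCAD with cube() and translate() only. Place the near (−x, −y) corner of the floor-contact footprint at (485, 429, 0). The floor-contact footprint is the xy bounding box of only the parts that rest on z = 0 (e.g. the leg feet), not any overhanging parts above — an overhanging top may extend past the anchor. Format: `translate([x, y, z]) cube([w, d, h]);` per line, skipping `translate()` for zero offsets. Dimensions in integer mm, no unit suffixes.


translate([485, 429, 0]) cube([173, 107, 1581]);


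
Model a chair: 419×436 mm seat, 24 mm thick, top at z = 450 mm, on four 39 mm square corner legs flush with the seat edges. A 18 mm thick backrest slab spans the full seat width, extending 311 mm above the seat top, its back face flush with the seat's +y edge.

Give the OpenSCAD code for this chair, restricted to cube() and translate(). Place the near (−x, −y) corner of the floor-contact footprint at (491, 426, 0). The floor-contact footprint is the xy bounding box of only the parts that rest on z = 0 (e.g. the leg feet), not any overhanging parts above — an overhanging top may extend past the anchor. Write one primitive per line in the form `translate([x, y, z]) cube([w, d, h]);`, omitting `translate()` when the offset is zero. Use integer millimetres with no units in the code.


// leg_h = 450 - 24 = 426
translate([491, 426, 426]) cube([419, 436, 24]);
translate([491, 426, 0]) cube([39, 39, 426]);
translate([871, 426, 0]) cube([39, 39, 426]);
translate([491, 823, 0]) cube([39, 39, 426]);
translate([871, 823, 0]) cube([39, 39, 426]);
translate([491, 844, 450]) cube([419, 18, 311]);


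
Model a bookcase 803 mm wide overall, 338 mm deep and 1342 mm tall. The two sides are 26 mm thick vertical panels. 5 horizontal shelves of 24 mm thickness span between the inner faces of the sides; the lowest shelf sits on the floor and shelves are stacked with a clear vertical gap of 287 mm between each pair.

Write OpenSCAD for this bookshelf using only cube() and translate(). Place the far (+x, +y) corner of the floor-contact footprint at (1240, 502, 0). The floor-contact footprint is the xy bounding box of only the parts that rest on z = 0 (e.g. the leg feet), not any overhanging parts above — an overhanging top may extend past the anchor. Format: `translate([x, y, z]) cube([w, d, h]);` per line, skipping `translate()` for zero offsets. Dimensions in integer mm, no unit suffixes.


translate([437, 164, 0]) cube([26, 338, 1342]);
translate([1214, 164, 0]) cube([26, 338, 1342]);
translate([463, 164, 0]) cube([751, 338, 24]);
translate([463, 164, 311]) cube([751, 338, 24]);
translate([463, 164, 622]) cube([751, 338, 24]);
translate([463, 164, 933]) cube([751, 338, 24]);
translate([463, 164, 1244]) cube([751, 338, 24]);


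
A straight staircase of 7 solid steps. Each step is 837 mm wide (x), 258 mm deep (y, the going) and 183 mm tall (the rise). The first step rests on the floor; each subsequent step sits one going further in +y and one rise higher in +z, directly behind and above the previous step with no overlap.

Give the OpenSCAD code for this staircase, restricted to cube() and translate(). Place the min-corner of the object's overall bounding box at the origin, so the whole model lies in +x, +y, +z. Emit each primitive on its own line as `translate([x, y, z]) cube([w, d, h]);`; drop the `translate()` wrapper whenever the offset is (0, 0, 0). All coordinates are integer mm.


cube([837, 258, 183]);
translate([0, 258, 183]) cube([837, 258, 183]);
translate([0, 516, 366]) cube([837, 258, 183]);
translate([0, 774, 549]) cube([837, 258, 183]);
translate([0, 1032, 732]) cube([837, 258, 183]);
translate([0, 1290, 915]) cube([837, 258, 183]);
translate([0, 1548, 1098]) cube([837, 258, 183]);


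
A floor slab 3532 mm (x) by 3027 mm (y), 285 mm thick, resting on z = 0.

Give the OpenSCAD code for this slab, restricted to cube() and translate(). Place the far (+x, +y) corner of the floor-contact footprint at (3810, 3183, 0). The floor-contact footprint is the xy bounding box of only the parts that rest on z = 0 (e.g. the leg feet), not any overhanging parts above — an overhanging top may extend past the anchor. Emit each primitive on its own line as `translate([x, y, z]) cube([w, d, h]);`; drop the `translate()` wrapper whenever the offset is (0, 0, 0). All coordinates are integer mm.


translate([278, 156, 0]) cube([3532, 3027, 285]);


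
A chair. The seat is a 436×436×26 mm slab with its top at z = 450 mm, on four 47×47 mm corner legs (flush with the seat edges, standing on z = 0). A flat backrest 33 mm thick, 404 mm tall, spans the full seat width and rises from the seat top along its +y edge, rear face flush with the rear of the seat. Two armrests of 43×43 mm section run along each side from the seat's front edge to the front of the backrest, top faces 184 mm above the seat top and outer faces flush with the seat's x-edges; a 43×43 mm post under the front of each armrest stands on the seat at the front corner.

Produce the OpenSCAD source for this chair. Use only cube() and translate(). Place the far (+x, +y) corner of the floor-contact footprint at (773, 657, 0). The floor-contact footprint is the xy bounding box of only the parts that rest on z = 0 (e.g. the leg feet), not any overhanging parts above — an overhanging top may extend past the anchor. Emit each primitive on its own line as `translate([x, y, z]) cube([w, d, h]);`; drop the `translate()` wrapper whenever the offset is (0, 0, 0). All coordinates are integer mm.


translate([337, 221, 424]) cube([436, 436, 26]);
translate([337, 221, 0]) cube([47, 47, 424]);
translate([726, 221, 0]) cube([47, 47, 424]);
translate([337, 610, 0]) cube([47, 47, 424]);
translate([726, 610, 0]) cube([47, 47, 424]);
translate([337, 624, 450]) cube([436, 33, 404]);
translate([337, 221, 591]) cube([43, 403, 43]);
translate([730, 221, 591]) cube([43, 403, 43]);
translate([337, 221, 450]) cube([43, 43, 141]);
translate([730, 221, 450]) cube([43, 43, 141]);


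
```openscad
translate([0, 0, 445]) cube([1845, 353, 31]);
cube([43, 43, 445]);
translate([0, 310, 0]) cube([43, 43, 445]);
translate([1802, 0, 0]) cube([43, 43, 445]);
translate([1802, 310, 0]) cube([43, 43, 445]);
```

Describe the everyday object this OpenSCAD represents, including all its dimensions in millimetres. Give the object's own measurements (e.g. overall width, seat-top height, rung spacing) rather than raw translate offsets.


A long wooden bench with a 1845 mm (x) × 353 mm (y) seat, 31 mm thick, its top surface 476 mm above the floor. Four 43 mm square legs at the seat corners, flush with the edges, run from z = 0 to the seat underside.


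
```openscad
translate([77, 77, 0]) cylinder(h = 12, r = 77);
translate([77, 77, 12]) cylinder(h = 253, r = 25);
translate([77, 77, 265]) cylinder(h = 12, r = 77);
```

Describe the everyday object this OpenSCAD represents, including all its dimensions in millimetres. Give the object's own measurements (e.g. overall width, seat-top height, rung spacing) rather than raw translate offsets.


A spool: two coaxial disc flanges of radius 77 mm and thickness 12 mm, joined by a core cylinder of radius 25 mm and height 253 mm. The lower flange rests on z = 0 and the three cylinders share a vertical axis.


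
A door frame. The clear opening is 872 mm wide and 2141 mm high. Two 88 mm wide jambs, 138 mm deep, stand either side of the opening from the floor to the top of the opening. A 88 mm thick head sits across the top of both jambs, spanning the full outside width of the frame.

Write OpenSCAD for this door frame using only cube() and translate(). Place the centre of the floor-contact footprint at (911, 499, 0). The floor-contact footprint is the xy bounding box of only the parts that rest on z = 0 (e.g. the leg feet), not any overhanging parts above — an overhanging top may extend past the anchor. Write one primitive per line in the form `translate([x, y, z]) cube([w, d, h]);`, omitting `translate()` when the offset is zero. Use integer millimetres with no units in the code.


translate([387, 430, 0]) cube([88, 138, 2141]);
translate([1347, 430, 0]) cube([88, 138, 2141]);
translate([387, 430, 2141]) cube([1048, 138, 88]);


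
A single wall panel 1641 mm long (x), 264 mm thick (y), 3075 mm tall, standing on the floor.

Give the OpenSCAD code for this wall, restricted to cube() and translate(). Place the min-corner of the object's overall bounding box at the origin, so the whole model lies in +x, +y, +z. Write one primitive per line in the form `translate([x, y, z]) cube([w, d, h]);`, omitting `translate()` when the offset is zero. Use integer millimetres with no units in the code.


cube([1641, 264, 3075]);


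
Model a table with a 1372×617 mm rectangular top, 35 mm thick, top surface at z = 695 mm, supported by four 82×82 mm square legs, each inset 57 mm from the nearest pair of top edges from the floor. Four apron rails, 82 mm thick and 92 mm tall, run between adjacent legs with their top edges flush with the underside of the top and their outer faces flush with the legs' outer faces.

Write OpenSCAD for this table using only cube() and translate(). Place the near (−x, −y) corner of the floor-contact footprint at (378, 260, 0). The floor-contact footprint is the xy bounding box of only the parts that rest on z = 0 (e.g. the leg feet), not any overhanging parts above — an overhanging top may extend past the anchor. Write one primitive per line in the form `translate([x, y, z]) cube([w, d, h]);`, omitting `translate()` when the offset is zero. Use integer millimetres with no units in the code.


translate([321, 203, 660]) cube([1372, 617, 35]);
translate([378, 260, 0]) cube([82, 82, 660]);
translate([1554, 260, 0]) cube([82, 82, 660]);
translate([378, 681, 0]) cube([82, 82, 660]);
translate([1554, 681, 0]) cube([82, 82, 660]);
translate([460, 260, 568]) cube([1094, 82, 92]);
translate([460, 681, 568]) cube([1094, 82, 92]);
translate([378, 342, 568]) cube([82, 339, 92]);
translate([1554, 342, 568]) cube([82, 339, 92]);


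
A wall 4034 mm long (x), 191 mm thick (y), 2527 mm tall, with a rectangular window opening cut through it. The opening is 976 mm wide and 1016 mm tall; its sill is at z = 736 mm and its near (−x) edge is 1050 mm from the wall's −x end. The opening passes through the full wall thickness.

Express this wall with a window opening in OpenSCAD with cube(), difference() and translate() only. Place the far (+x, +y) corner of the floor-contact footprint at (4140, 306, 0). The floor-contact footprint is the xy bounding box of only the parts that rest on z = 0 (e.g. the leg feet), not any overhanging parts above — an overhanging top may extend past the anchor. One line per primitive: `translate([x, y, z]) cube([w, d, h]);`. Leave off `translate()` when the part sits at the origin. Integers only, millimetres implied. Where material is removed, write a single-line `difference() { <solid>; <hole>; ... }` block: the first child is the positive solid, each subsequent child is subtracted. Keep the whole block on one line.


difference() { translate([106, 115, 0]) cube([4034, 191, 2527]); translate([1156, 115, 736]) cube([976, 191, 1016]); }


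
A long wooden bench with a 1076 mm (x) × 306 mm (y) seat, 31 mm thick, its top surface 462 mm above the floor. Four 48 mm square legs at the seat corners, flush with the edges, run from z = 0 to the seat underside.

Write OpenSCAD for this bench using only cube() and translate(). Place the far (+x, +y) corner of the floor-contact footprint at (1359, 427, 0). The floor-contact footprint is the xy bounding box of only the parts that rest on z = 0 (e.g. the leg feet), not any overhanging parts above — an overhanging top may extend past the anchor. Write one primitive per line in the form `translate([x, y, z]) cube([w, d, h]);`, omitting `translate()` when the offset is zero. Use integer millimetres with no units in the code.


translate([283, 121, 431]) cube([1076, 306, 31]);
translate([283, 121, 0]) cube([48, 48, 431]);
translate([283, 379, 0]) cube([48, 48, 431]);
translate([1311, 121, 0]) cube([48, 48, 431]);
translate([1311, 379, 0]) cube([48, 48, 431]);


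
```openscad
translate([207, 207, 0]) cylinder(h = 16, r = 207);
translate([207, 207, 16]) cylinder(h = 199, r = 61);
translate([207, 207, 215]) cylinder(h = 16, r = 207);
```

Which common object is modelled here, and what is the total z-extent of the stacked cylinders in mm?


A spool. The overall height is 231 mm.

Three coaxial cylinders, large–small–large — a spool. Two 16 mm flanges and a 199 mm core give 16 + 199 + 16 = 231 mm.


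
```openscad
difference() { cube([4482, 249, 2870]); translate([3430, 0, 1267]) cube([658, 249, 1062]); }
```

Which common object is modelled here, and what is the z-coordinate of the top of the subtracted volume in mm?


A wall with a window opening. The window head height is 2329 mm.

A wall with a rectangular opening subtracted — a window. Sill at z = 1267, opening 1062 mm tall, so the head is at 1267 + 1062 = 2329 mm.


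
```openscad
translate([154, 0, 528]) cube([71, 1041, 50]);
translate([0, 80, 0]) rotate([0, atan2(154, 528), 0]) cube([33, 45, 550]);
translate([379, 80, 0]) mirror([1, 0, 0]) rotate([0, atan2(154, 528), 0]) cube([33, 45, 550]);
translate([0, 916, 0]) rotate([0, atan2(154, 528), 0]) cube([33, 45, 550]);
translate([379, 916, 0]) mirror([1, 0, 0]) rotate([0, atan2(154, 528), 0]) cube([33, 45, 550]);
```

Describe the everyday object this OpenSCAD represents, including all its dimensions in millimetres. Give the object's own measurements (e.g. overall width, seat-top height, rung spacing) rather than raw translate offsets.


A sawhorse. A 71×1041×50 mm beam (x, y, z) sits on two A-frame leg pairs. Each pair is two raked legs of 33×45 mm section (45 mm along y) splaying symmetrically in x. Each leg rises 528 mm vertically over 154 mm of horizontal reach and is 550 mm long along its own axis. Every leg's outer bottom edge rests on the floor and its outer top edge meets a bottom edge of the beam — the left legs (tilting toward +x) meet the beam's −x bottom edge, the right legs (their mirror images, tilting toward −x) meet its +x bottom edge — so the leg tops tuck under the beam, the beam's underside is 528 mm above the floor, and the feet are 379 mm apart outside-to-outside with the beam centred between them. The two leg pairs are set in 80 mm from either end of the beam.


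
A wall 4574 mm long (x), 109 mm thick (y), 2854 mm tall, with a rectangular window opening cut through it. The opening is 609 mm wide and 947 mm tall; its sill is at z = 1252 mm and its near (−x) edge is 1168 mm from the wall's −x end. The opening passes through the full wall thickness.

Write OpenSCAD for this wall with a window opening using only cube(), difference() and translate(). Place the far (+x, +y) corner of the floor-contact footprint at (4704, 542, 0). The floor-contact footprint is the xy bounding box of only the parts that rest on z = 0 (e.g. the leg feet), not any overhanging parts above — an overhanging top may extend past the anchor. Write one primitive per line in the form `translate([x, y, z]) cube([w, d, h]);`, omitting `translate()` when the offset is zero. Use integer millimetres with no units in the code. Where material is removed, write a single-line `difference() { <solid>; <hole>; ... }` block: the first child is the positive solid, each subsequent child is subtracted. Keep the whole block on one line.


difference() { translate([130, 433, 0]) cube([4574, 109, 2854]); translate([1298, 433, 1252]) cube([609, 109, 947]); }


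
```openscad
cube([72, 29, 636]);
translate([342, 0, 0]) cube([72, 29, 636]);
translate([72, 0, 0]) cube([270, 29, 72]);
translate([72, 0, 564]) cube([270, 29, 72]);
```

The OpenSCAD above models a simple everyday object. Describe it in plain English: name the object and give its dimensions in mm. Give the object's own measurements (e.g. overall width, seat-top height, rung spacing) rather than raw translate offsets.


A rectangular picture frame lying in the x–z plane (depth along y). The opening is 270 mm wide (x) by 492 mm tall (z), surrounded by a border 72 mm wide on all four sides. The frame is 29 mm deep and is made of two full-height vertical stiles with two horizontal rails fitted between them.


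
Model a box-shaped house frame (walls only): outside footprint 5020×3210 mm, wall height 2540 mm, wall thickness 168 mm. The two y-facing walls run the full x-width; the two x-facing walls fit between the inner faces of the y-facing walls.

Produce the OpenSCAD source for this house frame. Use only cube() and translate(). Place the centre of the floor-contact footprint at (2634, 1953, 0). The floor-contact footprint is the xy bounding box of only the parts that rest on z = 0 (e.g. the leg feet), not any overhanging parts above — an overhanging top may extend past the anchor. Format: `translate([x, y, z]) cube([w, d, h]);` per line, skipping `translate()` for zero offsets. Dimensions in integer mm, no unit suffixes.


translate([124, 348, 0]) cube([5020, 168, 2540]);
translate([124, 3390, 0]) cube([5020, 168, 2540]);
translate([124, 516, 0]) cube([168, 2874, 2540]);
translate([4976, 516, 0]) cube([168, 2874, 2540]);


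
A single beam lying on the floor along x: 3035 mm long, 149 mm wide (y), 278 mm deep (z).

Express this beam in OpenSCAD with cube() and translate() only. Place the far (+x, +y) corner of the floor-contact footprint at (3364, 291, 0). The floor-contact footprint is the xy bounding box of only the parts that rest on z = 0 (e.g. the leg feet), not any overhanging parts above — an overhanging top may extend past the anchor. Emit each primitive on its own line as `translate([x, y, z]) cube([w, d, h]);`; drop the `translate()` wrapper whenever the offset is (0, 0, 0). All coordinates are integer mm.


translate([329, 142, 0]) cube([3035, 149, 278]);


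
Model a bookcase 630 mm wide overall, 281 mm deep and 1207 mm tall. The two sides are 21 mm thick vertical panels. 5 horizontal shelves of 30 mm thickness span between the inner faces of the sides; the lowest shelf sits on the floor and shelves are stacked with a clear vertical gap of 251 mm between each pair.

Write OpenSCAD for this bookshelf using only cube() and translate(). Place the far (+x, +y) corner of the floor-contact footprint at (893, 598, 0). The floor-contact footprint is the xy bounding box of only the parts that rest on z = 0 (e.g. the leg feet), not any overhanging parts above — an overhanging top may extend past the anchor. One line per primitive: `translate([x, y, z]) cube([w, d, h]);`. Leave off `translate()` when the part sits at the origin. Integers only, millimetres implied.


translate([263, 317, 0]) cube([21, 281, 1207]);
translate([872, 317, 0]) cube([21, 281, 1207]);
translate([284, 317, 0]) cube([588, 281, 30]);
translate([284, 317, 281]) cube([588, 281, 30]);
translate([284, 317, 562]) cube([588, 281, 30]);
translate([284, 317, 843]) cube([588, 281, 30]);
translate([284, 317, 1124]) cube([588, 281, 30]);
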